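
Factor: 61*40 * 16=39040 =2^7*5^1 * 61^1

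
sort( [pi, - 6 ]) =[ - 6,pi ] 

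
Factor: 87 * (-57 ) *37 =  - 183483 =- 3^2 * 19^1 * 29^1*37^1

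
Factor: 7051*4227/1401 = 11^1*467^( - 1)*641^1*1409^1 = 9934859/467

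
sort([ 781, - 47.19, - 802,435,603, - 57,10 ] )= [ - 802 , - 57, - 47.19,10,435,603,781 ]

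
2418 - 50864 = - 48446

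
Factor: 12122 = 2^1 * 11^1*19^1*29^1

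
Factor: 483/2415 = 1/5 = 5^( - 1)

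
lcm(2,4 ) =4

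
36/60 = 3/5 = 0.60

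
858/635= 858/635=1.35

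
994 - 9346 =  - 8352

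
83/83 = 1= 1.00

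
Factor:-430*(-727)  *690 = 2^2*3^1*5^2*23^1 * 43^1*727^1 = 215700900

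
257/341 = 257/341 = 0.75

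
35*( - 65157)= - 2280495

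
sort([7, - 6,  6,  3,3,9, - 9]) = [-9, - 6,3,3 , 6,7, 9 ]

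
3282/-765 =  - 1094/255   =  -  4.29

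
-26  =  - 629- - 603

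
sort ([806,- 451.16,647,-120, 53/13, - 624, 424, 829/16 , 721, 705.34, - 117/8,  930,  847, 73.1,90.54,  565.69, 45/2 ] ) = [-624,-451.16, - 120,-117/8, 53/13,45/2, 829/16 , 73.1,  90.54, 424 , 565.69,647, 705.34,  721, 806, 847,930]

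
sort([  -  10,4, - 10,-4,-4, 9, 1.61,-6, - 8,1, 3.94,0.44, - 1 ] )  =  [ - 10,- 10,-8,  -  6, - 4,  -  4,-1, 0.44,1,1.61,3.94, 4,9]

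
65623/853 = 76+795/853 = 76.93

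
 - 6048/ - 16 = 378 + 0/1 = 378.00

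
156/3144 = 13/262 = 0.05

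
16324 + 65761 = 82085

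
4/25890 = 2/12945 = 0.00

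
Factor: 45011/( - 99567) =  - 3^ ( - 2)*13^ ( - 1)*19^1*37^( - 1 )*103^1 = - 1957/4329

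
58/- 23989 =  - 58/23989 = - 0.00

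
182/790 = 91/395=0.23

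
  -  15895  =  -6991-8904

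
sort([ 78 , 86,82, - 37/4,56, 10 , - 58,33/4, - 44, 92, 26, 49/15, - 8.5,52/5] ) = [ - 58, - 44, - 37/4, - 8.5 , 49/15,33/4, 10 , 52/5, 26 , 56, 78, 82, 86,  92] 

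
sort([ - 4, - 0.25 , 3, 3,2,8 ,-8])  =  [- 8,-4, -0.25,2,3 , 3, 8 ]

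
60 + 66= 126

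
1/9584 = 1/9584 = 0.00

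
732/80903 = 732/80903= 0.01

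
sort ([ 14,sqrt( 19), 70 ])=[ sqrt(19 ), 14,70]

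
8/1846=4/923  =  0.00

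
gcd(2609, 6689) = 1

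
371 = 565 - 194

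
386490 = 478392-91902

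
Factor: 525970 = 2^1*5^1*149^1 * 353^1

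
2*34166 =68332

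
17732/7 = 17732/7 =2533.14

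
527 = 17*31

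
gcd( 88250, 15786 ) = 2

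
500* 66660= 33330000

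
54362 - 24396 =29966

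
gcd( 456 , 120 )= 24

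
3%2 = 1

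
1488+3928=5416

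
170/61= 2 + 48/61 = 2.79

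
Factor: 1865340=2^2 *3^2*5^1 * 43^1 * 241^1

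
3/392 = 3/392 = 0.01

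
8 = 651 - 643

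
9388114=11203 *838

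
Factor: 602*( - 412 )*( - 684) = 169648416 = 2^5*3^2 *7^1*19^1*43^1*103^1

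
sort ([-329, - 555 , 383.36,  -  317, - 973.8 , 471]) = [ - 973.8, - 555, - 329, - 317, 383.36,  471 ]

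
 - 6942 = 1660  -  8602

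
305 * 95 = 28975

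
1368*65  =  88920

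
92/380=23/95= 0.24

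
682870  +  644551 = 1327421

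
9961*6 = 59766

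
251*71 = 17821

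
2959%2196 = 763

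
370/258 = 185/129 = 1.43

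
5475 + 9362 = 14837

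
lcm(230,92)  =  460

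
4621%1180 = 1081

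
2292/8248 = 573/2062 = 0.28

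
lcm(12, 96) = 96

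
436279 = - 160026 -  - 596305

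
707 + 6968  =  7675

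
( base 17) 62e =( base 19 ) 4HF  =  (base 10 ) 1782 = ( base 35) 1FW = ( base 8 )3366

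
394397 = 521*757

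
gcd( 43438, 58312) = 74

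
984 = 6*164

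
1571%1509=62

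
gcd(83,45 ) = 1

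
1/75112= 1/75112 = 0.00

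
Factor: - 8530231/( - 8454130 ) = 2^( - 1)*5^( - 1)*37^( - 1)*73^( - 1) * 109^1*313^ ( - 1)*78259^1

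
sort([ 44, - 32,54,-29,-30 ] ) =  [-32,-30, - 29,  44,54 ] 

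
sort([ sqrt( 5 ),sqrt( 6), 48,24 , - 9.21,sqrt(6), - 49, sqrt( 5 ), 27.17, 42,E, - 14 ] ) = [ -49 , - 14,- 9.21,sqrt(5),sqrt( 5 ), sqrt( 6), sqrt( 6 ), E,24, 27.17,42,  48]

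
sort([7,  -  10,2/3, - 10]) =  [ - 10, - 10 , 2/3, 7]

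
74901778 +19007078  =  93908856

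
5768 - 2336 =3432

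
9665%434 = 117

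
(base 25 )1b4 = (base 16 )388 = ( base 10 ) 904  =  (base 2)1110001000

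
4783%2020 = 743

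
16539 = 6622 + 9917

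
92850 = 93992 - 1142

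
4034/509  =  4034/509 = 7.93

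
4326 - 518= 3808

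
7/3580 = 7/3580  =  0.00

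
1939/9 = 1939/9=215.44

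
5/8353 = 5/8353 = 0.00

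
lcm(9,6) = 18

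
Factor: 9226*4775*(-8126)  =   - 2^2*5^2 * 7^1*17^1 *191^1 * 239^1*659^1 = - 357984022900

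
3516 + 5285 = 8801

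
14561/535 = 27+116/535 = 27.22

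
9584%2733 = 1385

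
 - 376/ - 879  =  376/879 = 0.43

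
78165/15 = 5211 = 5211.00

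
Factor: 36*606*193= 4210488 = 2^3*3^3 *101^1*193^1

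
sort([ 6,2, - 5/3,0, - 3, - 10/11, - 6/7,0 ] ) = [ - 3 ,-5/3, - 10/11 , -6/7,  0 , 0, 2, 6] 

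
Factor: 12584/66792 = 3^( - 1 )*13^1*23^ (-1 ) =13/69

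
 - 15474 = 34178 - 49652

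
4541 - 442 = 4099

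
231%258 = 231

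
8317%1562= 507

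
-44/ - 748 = 1/17 = 0.06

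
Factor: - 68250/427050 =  - 3^( - 1)*5^1 * 7^1*73^ ( - 1 )  =  - 35/219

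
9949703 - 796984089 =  - 787034386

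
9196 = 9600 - 404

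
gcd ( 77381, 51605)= 1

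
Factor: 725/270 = 2^( - 1 )*3^( - 3) *5^1*29^1 =145/54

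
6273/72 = 697/8 = 87.12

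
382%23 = 14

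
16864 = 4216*4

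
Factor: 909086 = 2^1*454543^1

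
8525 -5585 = 2940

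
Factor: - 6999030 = - 2^1*3^2*5^1*19^1*4093^1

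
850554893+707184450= 1557739343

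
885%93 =48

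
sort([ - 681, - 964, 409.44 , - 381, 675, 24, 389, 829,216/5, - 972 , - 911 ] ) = [ - 972, - 964,- 911, - 681 , - 381,  24,216/5,389,409.44, 675,829 ] 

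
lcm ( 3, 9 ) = 9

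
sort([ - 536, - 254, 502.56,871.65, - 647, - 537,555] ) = [-647,  -  537,  -  536, - 254, 502.56, 555 , 871.65 ] 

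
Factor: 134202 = 2^1*3^1*22367^1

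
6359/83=6359/83 = 76.61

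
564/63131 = 564/63131 = 0.01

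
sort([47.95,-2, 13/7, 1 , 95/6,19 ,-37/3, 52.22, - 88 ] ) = [- 88, -37/3,  -  2 , 1 , 13/7, 95/6, 19 , 47.95,  52.22]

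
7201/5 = 1440+1/5 = 1440.20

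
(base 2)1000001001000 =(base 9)5641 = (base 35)3E3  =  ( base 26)648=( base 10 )4168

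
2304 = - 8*(-288)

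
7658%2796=2066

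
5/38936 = 5/38936 = 0.00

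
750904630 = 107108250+643796380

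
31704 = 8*3963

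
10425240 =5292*1970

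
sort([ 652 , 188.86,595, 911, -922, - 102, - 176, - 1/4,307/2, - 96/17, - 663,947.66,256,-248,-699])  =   [ - 922,  -  699, - 663, - 248, - 176,-102 , - 96/17,-1/4  ,  307/2,188.86,256,595, 652,911, 947.66]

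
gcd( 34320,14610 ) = 30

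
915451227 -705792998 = 209658229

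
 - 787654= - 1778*443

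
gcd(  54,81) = 27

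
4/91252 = 1/22813=0.00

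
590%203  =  184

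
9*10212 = 91908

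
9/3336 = 3/1112 = 0.00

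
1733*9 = 15597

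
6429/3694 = 6429/3694 = 1.74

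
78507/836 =93+69/76=93.91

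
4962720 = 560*8862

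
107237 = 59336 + 47901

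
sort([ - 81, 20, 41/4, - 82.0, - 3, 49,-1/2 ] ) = [ - 82.0, - 81,-3,-1/2, 41/4, 20, 49]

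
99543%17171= 13688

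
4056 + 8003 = 12059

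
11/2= 11/2=5.50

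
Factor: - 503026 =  - 2^1 * 251513^1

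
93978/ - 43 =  - 93978/43 = -2185.53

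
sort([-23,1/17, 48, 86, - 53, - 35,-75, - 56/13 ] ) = [ - 75, - 53, - 35, - 23, - 56/13, 1/17, 48,  86 ] 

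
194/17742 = 97/8871 = 0.01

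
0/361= 0=0.00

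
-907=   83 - 990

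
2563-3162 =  - 599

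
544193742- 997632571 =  - 453438829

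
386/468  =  193/234 = 0.82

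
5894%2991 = 2903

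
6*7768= 46608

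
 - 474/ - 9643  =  474/9643 = 0.05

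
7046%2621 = 1804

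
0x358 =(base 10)856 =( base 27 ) 14J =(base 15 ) 3C1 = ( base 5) 11411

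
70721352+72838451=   143559803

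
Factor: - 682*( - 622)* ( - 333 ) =  -  141259932 = - 2^2*3^2*11^1*31^1*37^1*311^1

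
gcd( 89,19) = 1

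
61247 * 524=32093428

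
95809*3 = 287427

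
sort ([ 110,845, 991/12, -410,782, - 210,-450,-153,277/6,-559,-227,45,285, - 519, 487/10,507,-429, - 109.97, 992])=[ - 559,-519, - 450,-429, - 410, - 227  , - 210, - 153,-109.97, 45, 277/6, 487/10,991/12,110, 285, 507,782,845, 992] 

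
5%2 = 1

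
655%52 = 31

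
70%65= 5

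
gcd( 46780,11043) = 1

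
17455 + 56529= 73984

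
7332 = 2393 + 4939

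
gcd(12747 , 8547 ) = 21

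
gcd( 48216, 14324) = 4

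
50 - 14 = 36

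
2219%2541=2219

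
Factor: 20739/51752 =2^( - 3) * 3^1*31^1* 223^1*6469^( - 1)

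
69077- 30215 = 38862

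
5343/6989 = 5343/6989 = 0.76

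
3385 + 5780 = 9165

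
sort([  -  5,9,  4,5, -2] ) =[-5, - 2,4, 5,9 ] 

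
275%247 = 28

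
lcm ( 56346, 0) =0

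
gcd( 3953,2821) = 1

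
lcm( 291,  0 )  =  0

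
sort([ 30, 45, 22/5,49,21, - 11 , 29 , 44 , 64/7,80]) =[ - 11,  22/5,64/7 , 21, 29,30, 44, 45,49, 80] 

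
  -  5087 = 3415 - 8502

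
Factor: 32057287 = 32057287^1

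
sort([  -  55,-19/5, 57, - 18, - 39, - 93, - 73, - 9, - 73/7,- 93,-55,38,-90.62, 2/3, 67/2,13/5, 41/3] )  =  [ - 93,-93, - 90.62, - 73, - 55, - 55, - 39, - 18, - 73/7, - 9, - 19/5, 2/3 , 13/5, 41/3,  67/2, 38,57 ]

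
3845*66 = 253770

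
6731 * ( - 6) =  - 40386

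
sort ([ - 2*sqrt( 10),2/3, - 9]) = [ - 9,-2*sqrt(10 ),2/3 ] 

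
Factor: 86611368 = 2^3 * 3^1 *3608807^1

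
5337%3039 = 2298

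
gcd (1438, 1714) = 2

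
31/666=31/666= 0.05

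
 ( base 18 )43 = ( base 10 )75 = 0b1001011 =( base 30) 2F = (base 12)63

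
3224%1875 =1349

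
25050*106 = 2655300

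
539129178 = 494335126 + 44794052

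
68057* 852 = 57984564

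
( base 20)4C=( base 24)3K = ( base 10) 92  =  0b1011100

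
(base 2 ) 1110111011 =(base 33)SV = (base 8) 1673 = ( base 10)955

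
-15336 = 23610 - 38946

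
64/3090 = 32/1545 = 0.02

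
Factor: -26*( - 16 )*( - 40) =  - 2^8*5^1 * 13^1 = - 16640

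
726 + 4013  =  4739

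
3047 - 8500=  - 5453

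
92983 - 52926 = 40057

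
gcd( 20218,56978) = 1838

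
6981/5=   6981/5 =1396.20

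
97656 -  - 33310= 130966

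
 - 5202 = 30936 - 36138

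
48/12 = 4= 4.00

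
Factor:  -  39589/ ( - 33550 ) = 2^(-1) * 5^( - 2 )*59^1= 59/50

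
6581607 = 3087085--3494522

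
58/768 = 29/384 = 0.08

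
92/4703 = 92/4703 = 0.02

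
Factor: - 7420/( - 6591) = 2^2 *3^( - 1) * 5^1* 7^1*13^( - 3 )*53^1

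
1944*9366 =18207504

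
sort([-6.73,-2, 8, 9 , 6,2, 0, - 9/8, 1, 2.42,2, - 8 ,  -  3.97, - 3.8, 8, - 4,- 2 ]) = [ - 8 ,  -  6.73, - 4,-3.97 , - 3.8, - 2 , - 2, - 9/8,  0,1,2, 2, 2.42 , 6, 8, 8, 9]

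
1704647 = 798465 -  - 906182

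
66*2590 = 170940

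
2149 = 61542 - 59393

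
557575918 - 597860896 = -40284978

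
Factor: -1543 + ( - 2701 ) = -2^2*1061^1   =  -4244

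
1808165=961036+847129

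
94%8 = 6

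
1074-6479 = - 5405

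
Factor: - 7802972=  - 2^2*29^1*137^1*491^1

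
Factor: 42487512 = 2^3 *3^1 * 1770313^1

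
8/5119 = 8/5119= 0.00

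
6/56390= 3/28195 = 0.00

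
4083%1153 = 624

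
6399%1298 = 1207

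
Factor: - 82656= - 2^5*3^2*7^1*41^1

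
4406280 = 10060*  438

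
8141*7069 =57548729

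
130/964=65/482  =  0.13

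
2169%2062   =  107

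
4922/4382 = 1 + 270/2191  =  1.12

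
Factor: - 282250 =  - 2^1*5^3*1129^1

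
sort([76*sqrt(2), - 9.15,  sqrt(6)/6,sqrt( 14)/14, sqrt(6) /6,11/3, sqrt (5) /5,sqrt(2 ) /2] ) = [ - 9.15,  sqrt( 14)/14,sqrt( 6 ) /6, sqrt( 6) /6,sqrt(5) /5, sqrt(2)/2,  11/3, 76*sqrt(2) ]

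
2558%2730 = 2558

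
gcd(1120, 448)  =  224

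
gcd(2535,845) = 845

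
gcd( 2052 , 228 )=228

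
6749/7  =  964  +  1/7 = 964.14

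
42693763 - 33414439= 9279324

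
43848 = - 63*(- 696) 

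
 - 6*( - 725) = 4350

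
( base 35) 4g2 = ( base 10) 5462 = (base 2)1010101010110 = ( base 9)7438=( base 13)2642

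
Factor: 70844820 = 2^2*3^1*5^1*271^1* 4357^1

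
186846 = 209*894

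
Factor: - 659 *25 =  - 16475 = - 5^2*659^1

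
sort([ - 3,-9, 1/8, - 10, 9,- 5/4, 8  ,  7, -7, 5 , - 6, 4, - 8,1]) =[-10,-9,-8, - 7, - 6 , - 3, - 5/4, 1/8,1, 4,5, 7, 8, 9]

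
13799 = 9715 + 4084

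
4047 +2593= 6640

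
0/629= 0 = 0.00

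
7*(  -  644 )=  - 4508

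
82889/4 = 20722 + 1/4 = 20722.25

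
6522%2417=1688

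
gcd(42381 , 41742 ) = 9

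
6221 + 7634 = 13855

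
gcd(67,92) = 1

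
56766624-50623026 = 6143598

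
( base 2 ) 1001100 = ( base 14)56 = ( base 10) 76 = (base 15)51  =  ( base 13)5B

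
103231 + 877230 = 980461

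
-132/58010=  - 1+ 28939/29005 = - 0.00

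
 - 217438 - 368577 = -586015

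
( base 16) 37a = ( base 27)15Q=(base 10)890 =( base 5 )12030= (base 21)208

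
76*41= 3116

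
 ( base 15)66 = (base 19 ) 51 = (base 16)60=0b1100000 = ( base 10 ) 96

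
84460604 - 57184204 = 27276400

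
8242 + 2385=10627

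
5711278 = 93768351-88057073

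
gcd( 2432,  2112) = 64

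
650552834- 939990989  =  -289438155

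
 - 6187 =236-6423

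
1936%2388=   1936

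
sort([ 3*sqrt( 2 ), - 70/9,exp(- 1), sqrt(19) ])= [ - 70/9,exp(  -  1),3*sqrt(2),sqrt( 19)]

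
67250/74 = 33625/37 = 908.78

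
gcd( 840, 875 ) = 35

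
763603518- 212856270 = 550747248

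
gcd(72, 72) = 72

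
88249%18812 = 13001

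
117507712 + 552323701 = 669831413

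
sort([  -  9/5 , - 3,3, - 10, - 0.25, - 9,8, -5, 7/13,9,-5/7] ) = [ - 10 ,-9, - 5, - 3, -9/5, - 5/7, - 0.25, 7/13 , 3 , 8,9] 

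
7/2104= 7/2104=0.00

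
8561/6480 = 8561/6480 = 1.32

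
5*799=3995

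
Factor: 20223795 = 3^1*5^1*17^1*79309^1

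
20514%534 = 222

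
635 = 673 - 38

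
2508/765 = 3 + 71/255 = 3.28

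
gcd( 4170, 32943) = 417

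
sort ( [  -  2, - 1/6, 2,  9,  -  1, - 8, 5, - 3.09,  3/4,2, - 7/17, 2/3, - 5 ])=[ - 8,  -  5, - 3.09, - 2, - 1, - 7/17, - 1/6,2/3,3/4,2, 2 , 5, 9 ]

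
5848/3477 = 5848/3477 = 1.68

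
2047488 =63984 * 32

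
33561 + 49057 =82618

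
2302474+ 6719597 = 9022071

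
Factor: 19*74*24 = 2^4*3^1* 19^1*37^1  =  33744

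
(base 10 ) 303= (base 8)457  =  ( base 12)213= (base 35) 8n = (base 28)AN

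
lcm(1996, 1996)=1996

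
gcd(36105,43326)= 7221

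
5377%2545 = 287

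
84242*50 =4212100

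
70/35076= 35/17538=0.00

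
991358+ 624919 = 1616277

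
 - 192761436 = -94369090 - 98392346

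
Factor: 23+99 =122  =  2^1 * 61^1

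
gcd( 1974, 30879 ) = 141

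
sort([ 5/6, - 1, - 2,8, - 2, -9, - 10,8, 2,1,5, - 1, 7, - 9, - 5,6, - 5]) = [ - 10, - 9, - 9, - 5, - 5,- 2, - 2, - 1,  -  1, 5/6,1,2,5 , 6,7,8,8]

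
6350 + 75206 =81556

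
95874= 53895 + 41979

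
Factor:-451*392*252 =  - 2^5*3^2*7^3*11^1*41^1=- 44551584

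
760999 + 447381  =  1208380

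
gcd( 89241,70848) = 3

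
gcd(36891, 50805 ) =9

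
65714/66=2987/3 =995.67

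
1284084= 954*1346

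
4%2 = 0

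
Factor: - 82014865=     -  5^1*139^1  *  199^1 *593^1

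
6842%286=264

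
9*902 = 8118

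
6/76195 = 6/76195 =0.00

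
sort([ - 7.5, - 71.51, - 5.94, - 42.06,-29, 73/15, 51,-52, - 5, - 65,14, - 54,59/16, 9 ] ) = [ - 71.51, - 65, - 54  , - 52, - 42.06, - 29, - 7.5, -5.94, - 5, 59/16,73/15  ,  9, 14,  51]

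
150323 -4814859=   -  4664536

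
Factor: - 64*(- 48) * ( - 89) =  - 2^10*3^1*89^1 = - 273408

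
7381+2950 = 10331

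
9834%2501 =2331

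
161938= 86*1883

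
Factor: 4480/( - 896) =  - 5 = - 5^1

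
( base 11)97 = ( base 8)152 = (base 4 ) 1222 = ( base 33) 37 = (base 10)106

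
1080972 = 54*20018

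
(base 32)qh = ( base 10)849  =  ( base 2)1101010001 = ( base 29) 108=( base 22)1gd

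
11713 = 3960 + 7753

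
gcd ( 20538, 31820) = 2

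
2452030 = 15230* 161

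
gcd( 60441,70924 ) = 1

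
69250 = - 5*(-13850 )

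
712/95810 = 356/47905=0.01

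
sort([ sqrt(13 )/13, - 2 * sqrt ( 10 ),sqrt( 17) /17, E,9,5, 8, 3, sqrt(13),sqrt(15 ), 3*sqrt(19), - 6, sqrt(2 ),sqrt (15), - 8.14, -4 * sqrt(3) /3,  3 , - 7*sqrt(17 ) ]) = [-7*  sqrt(17 ), - 8.14, - 2*sqrt(10 ), - 6, - 4*sqrt(3 ) /3,sqrt ( 17) /17,sqrt( 13)/13, sqrt( 2),E,3 , 3,  sqrt( 13 ), sqrt ( 15), sqrt( 15), 5,8,9,3*sqrt(19)]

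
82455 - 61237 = 21218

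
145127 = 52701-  - 92426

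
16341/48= 5447/16 = 340.44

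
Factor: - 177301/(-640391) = 151^( -1 )*4241^( - 1) * 177301^1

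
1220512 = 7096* 172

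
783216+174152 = 957368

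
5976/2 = 2988 = 2988.00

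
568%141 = 4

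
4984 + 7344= 12328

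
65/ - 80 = -13/16 = - 0.81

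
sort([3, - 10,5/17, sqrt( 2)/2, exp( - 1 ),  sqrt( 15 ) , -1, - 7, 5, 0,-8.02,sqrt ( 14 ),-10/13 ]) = [ - 10,-8.02, -7,- 1, - 10/13, 0,5/17, exp ( - 1), sqrt( 2 ) /2, 3,sqrt(14), sqrt (15),  5 ]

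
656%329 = 327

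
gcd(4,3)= 1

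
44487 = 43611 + 876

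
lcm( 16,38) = 304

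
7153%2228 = 469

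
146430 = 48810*3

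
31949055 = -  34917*( - 915 ) 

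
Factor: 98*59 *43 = 248626 = 2^1*7^2 *43^1*59^1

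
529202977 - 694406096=-165203119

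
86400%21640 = 21480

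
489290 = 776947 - 287657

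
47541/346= 137 + 139/346 = 137.40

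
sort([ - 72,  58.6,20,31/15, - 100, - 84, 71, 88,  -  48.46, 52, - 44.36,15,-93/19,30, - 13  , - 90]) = [ - 100 , - 90, - 84, - 72, - 48.46 , - 44.36,-13, - 93/19, 31/15, 15, 20,30,52,58.6,71, 88]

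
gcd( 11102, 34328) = 14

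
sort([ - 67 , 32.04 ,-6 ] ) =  [ - 67, - 6 , 32.04]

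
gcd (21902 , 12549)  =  47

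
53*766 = 40598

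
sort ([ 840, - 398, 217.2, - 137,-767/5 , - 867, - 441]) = [-867,  -  441, - 398, -767/5,- 137,217.2 , 840]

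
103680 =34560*3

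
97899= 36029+61870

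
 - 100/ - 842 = 50/421 =0.12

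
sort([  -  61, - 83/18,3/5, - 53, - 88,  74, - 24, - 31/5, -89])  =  [ - 89, - 88, - 61, - 53, - 24 ,-31/5,-83/18,3/5, 74]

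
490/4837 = 70/691  =  0.10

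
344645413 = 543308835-198663422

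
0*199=0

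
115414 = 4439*26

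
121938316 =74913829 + 47024487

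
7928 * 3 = 23784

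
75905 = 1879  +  74026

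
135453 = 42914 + 92539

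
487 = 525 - 38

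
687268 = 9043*76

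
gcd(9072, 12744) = 216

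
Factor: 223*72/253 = 16056/253  =  2^3*3^2*11^( - 1)*23^( - 1)*223^1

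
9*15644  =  140796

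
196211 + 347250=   543461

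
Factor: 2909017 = 23^1* 79^1*1601^1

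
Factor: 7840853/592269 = 3^( - 1 )*107^1*127^1*577^1*197423^( - 1)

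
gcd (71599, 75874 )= 1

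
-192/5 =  -192/5 = - 38.40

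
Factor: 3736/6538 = 4/7= 2^2*7^ (-1)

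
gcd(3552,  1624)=8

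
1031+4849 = 5880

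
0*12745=0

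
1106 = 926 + 180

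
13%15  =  13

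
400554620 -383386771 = 17167849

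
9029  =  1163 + 7866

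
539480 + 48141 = 587621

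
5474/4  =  1368 + 1/2 = 1368.50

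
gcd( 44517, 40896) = 213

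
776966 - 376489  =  400477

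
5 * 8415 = 42075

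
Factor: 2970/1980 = 3/2 = 2^( - 1)* 3^1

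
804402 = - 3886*( - 207)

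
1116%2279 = 1116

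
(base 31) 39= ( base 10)102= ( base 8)146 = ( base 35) 2w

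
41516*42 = 1743672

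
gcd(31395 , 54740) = 805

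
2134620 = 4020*531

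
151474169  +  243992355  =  395466524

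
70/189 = 10/27 = 0.37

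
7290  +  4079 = 11369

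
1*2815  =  2815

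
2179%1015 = 149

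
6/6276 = 1/1046= 0.00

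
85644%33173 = 19298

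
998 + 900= 1898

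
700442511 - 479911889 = 220530622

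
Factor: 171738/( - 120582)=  - 3^ ( - 1) * 11^(-1 )*47^1  =  - 47/33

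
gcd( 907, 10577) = 1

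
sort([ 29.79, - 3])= [ - 3,29.79 ] 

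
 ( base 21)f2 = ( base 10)317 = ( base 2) 100111101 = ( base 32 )9t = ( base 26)C5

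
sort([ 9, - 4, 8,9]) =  [ - 4, 8, 9, 9 ] 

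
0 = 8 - 8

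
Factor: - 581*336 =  - 195216 = -2^4 * 3^1*7^2 *83^1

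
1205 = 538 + 667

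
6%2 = 0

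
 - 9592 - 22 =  - 9614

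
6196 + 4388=10584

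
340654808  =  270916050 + 69738758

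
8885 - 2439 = 6446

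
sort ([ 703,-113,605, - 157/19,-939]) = [ - 939,-113, - 157/19, 605,703]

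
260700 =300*869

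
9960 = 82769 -72809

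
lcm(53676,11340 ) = 805140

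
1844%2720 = 1844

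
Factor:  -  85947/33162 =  - 2^( - 1)*5527^ (  -  1)*28649^1 = - 28649/11054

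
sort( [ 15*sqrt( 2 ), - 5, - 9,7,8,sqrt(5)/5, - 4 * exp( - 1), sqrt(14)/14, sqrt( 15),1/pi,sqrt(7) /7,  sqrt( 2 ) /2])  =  [ - 9, - 5, - 4 *exp(-1 ),sqrt(14) /14, 1/pi, sqrt ( 7) /7,sqrt (5)/5 , sqrt( 2)/2,sqrt(15) , 7, 8, 15 * sqrt( 2 )]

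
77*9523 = 733271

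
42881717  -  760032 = 42121685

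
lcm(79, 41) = 3239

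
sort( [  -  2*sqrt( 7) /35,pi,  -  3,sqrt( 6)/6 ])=[-3, - 2 * sqrt(7) /35,sqrt( 6 )/6, pi]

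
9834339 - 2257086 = 7577253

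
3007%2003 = 1004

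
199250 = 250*797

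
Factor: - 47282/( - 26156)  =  2^( - 1 ) *13^( - 1)*47^1 = 47/26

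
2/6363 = 2/6363 = 0.00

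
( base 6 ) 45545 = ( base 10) 6473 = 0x1949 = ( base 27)8NK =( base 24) b5h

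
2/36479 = 2/36479 = 0.00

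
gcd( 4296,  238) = 2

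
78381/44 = 1781 + 17/44 = 1781.39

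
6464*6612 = 42739968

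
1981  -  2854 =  - 873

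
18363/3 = 6121 = 6121.00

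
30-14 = 16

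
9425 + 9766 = 19191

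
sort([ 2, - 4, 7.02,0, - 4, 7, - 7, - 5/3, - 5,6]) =[ - 7 , - 5, - 4, - 4, - 5/3, 0, 2,6,7, 7.02] 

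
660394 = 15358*43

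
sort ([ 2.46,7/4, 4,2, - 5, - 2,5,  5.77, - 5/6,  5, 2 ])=[ - 5, - 2, - 5/6,7/4 , 2, 2,2.46 , 4, 5,5, 5.77]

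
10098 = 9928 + 170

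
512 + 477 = 989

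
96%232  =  96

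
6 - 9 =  - 3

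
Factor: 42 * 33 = 2^1*3^2*7^1*11^1 = 1386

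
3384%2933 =451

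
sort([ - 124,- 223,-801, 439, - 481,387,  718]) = [-801, - 481, - 223,  -  124, 387,  439, 718]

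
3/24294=1/8098 = 0.00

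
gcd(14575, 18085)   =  5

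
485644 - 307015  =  178629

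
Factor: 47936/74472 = 2^3*3^( - 1 )*7^1*29^(  -  1 ) = 56/87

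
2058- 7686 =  - 5628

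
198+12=210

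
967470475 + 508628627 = 1476099102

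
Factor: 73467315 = 3^2*5^1*97^1*16831^1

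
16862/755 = 16862/755 = 22.33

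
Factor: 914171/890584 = 2^ ( - 3 )  *  571^1 * 1601^1*111323^(-1 )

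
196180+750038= 946218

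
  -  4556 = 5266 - 9822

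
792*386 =305712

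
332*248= 82336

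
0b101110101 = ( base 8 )565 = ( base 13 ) 229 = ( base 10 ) 373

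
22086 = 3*7362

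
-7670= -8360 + 690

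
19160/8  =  2395= 2395.00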